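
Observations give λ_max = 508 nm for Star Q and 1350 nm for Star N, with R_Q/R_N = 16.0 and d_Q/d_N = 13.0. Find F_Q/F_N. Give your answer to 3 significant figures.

75.5

Wien's law: T_Q/T_N = λ_N/λ_Q = 1350/508 = 2.657.
L_Q/L_N = (R_Q/R_N)²(T_Q/T_N)⁴ = (16.0)²(2.657)⁴ = 1.277×10^4.
F_Q/F_N = (L_Q/L_N)/(d_Q/d_N)² = 1.277×10^4/(13.0)² = 75.55.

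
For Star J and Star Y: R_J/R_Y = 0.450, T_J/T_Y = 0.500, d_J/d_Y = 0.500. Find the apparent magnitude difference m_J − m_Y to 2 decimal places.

L_J/L_Y = (0.450)²(0.500)⁴ = 0.01266.
F_J/F_Y = (L_J/L_Y)/(d_J/d_Y)² = 0.01266/0.2500 = 0.05063.
m_J − m_Y = −2.5 log₁₀(0.05063) = 3.24.

3.24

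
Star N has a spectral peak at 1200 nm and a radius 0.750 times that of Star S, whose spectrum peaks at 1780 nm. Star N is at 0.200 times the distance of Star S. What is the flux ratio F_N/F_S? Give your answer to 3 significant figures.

Wien's law: T_N/T_S = λ_S/λ_N = 1780/1200 = 1.483.
L_N/L_S = (R_N/R_S)²(T_N/T_S)⁴ = (0.750)²(1.483)⁴ = 2.723.
F_N/F_S = (L_N/L_S)/(d_N/d_S)² = 2.723/(0.200)² = 68.08.

68.1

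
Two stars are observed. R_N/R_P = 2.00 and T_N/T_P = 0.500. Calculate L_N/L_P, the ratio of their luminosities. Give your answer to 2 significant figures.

0.25

From the Stefan–Boltzmann law, L ∝ R²T⁴, so
L_N/L_P = (R_N/R_P)² (T_N/T_P)⁴ = (2.00)² × (0.500)⁴ = 4.000 × 0.06250 = 0.2500.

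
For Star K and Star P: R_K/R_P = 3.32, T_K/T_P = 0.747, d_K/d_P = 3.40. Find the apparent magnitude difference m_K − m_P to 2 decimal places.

1.32

L_K/L_P = (3.32)²(0.747)⁴ = 3.432.
F_K/F_P = (L_K/L_P)/(d_K/d_P)² = 3.432/11.56 = 0.2969.
m_K − m_P = −2.5 log₁₀(0.2969) = 1.32.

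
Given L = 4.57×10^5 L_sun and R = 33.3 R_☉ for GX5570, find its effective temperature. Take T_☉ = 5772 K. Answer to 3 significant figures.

2.60×10^4 K

T/T_☉ = (L/L_☉)^(1/4) / (R/R_☉)^(1/2)
T = 5772 × (4.57×10^5)^(1/4) / √(33.3) = 5772 × 26.00 / 5.771 = 2.601×10^4 K.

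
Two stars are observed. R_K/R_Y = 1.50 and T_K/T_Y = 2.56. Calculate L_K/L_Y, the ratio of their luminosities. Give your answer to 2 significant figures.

From the Stefan–Boltzmann law, L ∝ R²T⁴, so
L_K/L_Y = (R_K/R_Y)² (T_K/T_Y)⁴ = (1.50)² × (2.56)⁴ = 2.250 × 42.95 = 96.64.

97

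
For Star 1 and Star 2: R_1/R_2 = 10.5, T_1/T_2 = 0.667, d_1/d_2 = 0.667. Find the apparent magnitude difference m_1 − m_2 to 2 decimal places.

L_1/L_2 = (10.5)²(0.667)⁴ = 21.82.
F_1/F_2 = (L_1/L_2)/(d_1/d_2)² = 21.82/0.4449 = 49.05.
m_1 − m_2 = −2.5 log₁₀(49.05) = -4.23.

-4.23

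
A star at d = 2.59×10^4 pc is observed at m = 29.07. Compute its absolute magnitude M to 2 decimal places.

M = m − 5 log₁₀(d/10 pc) = 29.07 − 5 log₁₀(2.59×10^4/10)
  = 29.07 − 5 × 3.413 = 29.07 − 17.07 = 12.00.

12.00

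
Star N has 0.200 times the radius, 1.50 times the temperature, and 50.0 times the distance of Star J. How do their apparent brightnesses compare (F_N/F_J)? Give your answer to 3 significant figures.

8.10×10^-5

L_N/L_J = (R_N/R_J)²(T_N/T_J)⁴ = (0.200)² × (1.50)⁴ = 0.2025.
F_N/F_J = (L_N/L_J)/(d_N/d_J)² = 0.2025 / (50.0)² = 8.100×10^-5.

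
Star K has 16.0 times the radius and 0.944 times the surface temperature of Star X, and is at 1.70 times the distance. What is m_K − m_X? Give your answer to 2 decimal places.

L_K/L_X = (16.0)²(0.944)⁴ = 203.3.
F_K/F_X = (L_K/L_X)/(d_K/d_X)² = 203.3/2.890 = 70.34.
m_K − m_X = −2.5 log₁₀(70.34) = -4.62.

-4.62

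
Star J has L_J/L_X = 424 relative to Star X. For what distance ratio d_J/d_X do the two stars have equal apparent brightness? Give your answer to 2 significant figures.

Equal flux requires L_J/d_J² = L_X/d_X², so d_J/d_X = √(L_J/L_X)
= √(424) = 20.59.

21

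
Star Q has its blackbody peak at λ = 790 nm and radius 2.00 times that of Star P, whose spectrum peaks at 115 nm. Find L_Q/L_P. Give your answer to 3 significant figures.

Wien's law gives T ∝ 1/λ_max, so T_Q/T_P = λ_P/λ_Q = 115/790 = 0.1456.
Then L ∝ R²T⁴ gives L_Q/L_P = (2.00)² × (0.1456)⁴ = 4.000 × 4.490×10^-4 = 0.001796.

0.00180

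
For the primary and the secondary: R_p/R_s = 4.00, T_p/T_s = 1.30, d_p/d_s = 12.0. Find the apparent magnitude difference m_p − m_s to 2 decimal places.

1.25

L_p/L_s = (4.00)²(1.30)⁴ = 45.70.
F_p/F_s = (L_p/L_s)/(d_p/d_s)² = 45.70/144.0 = 0.3173.
m_p − m_s = −2.5 log₁₀(0.3173) = 1.25.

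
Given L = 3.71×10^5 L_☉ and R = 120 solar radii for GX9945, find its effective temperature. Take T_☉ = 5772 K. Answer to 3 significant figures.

T/T_☉ = (L/L_☉)^(1/4) / (R/R_☉)^(1/2)
T = 5772 × (3.71×10^5)^(1/4) / √(120) = 5772 × 24.68 / 10.95 = 1.300×10^4 K.

1.30×10^4 K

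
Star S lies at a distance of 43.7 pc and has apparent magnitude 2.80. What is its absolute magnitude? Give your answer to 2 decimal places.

M = m − 5 log₁₀(d/10 pc) = 2.80 − 5 log₁₀(43.7/10)
  = 2.80 − 5 × 0.640 = 2.80 − 3.20 = -0.40.

-0.40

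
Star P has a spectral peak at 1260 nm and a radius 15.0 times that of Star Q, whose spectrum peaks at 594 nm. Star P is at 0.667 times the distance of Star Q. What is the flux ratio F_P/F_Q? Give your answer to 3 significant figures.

25.0

Wien's law: T_P/T_Q = λ_Q/λ_P = 594/1260 = 0.4714.
L_P/L_Q = (R_P/R_Q)²(T_P/T_Q)⁴ = (15.0)²(0.4714)⁴ = 11.11.
F_P/F_Q = (L_P/L_Q)/(d_P/d_Q)² = 11.11/(0.667)² = 24.98.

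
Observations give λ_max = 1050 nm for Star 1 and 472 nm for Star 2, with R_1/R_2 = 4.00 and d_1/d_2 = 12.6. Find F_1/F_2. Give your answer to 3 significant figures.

Wien's law: T_1/T_2 = λ_2/λ_1 = 472/1050 = 0.4495.
L_1/L_2 = (R_1/R_2)²(T_1/T_2)⁴ = (4.00)²(0.4495)⁴ = 0.6533.
F_1/F_2 = (L_1/L_2)/(d_1/d_2)² = 0.6533/(12.6)² = 0.004115.

0.00412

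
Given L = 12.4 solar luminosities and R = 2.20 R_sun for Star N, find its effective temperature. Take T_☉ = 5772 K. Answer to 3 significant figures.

7.30×10^3 K

T/T_☉ = (L/L_☉)^(1/4) / (R/R_☉)^(1/2)
T = 5772 × (12.4)^(1/4) / √(2.20) = 5772 × 1.877 / 1.483 = 7302 K.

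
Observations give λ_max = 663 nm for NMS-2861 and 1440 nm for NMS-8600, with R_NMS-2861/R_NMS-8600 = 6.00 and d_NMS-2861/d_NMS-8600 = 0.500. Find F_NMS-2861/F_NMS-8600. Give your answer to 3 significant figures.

3.20×10^3

Wien's law: T_NMS-2861/T_NMS-8600 = λ_NMS-8600/λ_NMS-2861 = 1440/663 = 2.172.
L_NMS-2861/L_NMS-8600 = (R_NMS-2861/R_NMS-8600)²(T_NMS-2861/T_NMS-8600)⁴ = (6.00)²(2.172)⁴ = 801.1.
F_NMS-2861/F_NMS-8600 = (L_NMS-2861/L_NMS-8600)/(d_NMS-2861/d_NMS-8600)² = 801.1/(0.500)² = 3204.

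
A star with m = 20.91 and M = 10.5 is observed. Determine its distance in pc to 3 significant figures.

m − M = 5 log₁₀(d/10 pc)
20.91 − (10.5) = 10.41 = 5 log₁₀(d/10)
d = 10 × 10^(10.41/5) = 10 × 10^2.082 = 1208 pc.

1.21×10^3 pc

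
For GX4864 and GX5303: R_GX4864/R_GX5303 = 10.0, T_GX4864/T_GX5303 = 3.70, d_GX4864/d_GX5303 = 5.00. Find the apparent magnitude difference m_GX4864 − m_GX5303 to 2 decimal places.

-7.19

L_GX4864/L_GX5303 = (10.0)²(3.70)⁴ = 1.874×10^4.
F_GX4864/F_GX5303 = (L_GX4864/L_GX5303)/(d_GX4864/d_GX5303)² = 1.874×10^4/25.00 = 749.7.
m_GX4864 − m_GX5303 = −2.5 log₁₀(749.7) = -7.19.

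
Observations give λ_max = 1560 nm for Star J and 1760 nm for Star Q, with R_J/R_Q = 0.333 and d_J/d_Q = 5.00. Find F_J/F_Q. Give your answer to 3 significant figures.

Wien's law: T_J/T_Q = λ_Q/λ_J = 1760/1560 = 1.128.
L_J/L_Q = (R_J/R_Q)²(T_J/T_Q)⁴ = (0.333)²(1.128)⁴ = 0.1797.
F_J/F_Q = (L_J/L_Q)/(d_J/d_Q)² = 0.1797/(5.00)² = 0.007186.

0.00719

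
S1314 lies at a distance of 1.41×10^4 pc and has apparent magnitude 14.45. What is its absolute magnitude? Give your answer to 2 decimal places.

-1.30

M = m − 5 log₁₀(d/10 pc) = 14.45 − 5 log₁₀(1.41×10^4/10)
  = 14.45 − 5 × 3.149 = 14.45 − 15.75 = -1.30.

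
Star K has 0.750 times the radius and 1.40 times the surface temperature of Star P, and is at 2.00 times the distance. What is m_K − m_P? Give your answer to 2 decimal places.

L_K/L_P = (0.750)²(1.40)⁴ = 2.161.
F_K/F_P = (L_K/L_P)/(d_K/d_P)² = 2.161/4.000 = 0.5402.
m_K − m_P = −2.5 log₁₀(0.5402) = 0.67.

0.67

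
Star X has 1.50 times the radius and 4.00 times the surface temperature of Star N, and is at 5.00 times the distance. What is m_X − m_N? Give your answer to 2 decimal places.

L_X/L_N = (1.50)²(4.00)⁴ = 576.0.
F_X/F_N = (L_X/L_N)/(d_X/d_N)² = 576.0/25.00 = 23.04.
m_X − m_N = −2.5 log₁₀(23.04) = -3.41.

-3.41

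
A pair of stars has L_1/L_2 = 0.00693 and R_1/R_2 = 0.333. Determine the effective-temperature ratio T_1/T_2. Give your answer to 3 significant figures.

0.500

L ∝ R²T⁴ gives T ∝ (L/R²)^(1/4), so
T_1/T_2 = (0.00693 / 0.333²)^(1/4) = (0.06249)^(1/4) = 0.5000.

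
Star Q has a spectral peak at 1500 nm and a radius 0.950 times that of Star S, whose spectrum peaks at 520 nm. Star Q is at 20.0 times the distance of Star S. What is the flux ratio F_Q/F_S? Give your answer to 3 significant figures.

Wien's law: T_Q/T_S = λ_S/λ_Q = 520/1500 = 0.3467.
L_Q/L_S = (R_Q/R_S)²(T_Q/T_S)⁴ = (0.950)²(0.3467)⁴ = 0.01303.
F_Q/F_S = (L_Q/L_S)/(d_Q/d_S)² = 0.01303/(20.0)² = 3.259×10^-5.

3.26×10^-5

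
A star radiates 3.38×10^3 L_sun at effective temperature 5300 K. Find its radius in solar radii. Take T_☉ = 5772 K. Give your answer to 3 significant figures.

R/R_☉ = √(L/L_☉) / (T/T_☉)² = √(3.38×10^3) / (0.9182)²
       = 58.14 / 0.8431 = 68.95.

69.0 solar radii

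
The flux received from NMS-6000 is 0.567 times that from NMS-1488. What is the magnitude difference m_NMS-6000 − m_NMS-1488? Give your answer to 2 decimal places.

m_NMS-6000 − m_NMS-1488 = −2.5 log₁₀(F_NMS-6000/F_NMS-1488) = −2.5 log₁₀(0.567) = −2.5 × (-0.246) = 0.616.

0.62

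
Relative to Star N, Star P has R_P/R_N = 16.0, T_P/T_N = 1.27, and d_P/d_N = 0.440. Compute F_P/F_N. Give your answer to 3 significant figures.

L_P/L_N = (R_P/R_N)²(T_P/T_N)⁴ = (16.0)² × (1.27)⁴ = 666.0.
F_P/F_N = (L_P/L_N)/(d_P/d_N)² = 666.0 / (0.440)² = 3440.

3.44×10^3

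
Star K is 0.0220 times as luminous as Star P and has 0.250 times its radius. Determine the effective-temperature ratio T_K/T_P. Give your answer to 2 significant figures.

0.77

L ∝ R²T⁴ gives T ∝ (L/R²)^(1/4), so
T_K/T_P = (0.0220 / 0.250²)^(1/4) = (0.3520)^(1/4) = 0.7703.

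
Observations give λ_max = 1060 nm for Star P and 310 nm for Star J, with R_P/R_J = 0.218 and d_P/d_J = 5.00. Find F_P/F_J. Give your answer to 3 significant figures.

1.39×10^-5

Wien's law: T_P/T_J = λ_J/λ_P = 310/1060 = 0.2925.
L_P/L_J = (R_P/R_J)²(T_P/T_J)⁴ = (0.218)²(0.2925)⁴ = 3.476×10^-4.
F_P/F_J = (L_P/L_J)/(d_P/d_J)² = 3.476×10^-4/(5.00)² = 1.391×10^-5.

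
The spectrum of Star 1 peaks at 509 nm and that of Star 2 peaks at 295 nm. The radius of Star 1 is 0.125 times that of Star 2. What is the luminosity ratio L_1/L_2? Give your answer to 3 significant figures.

0.00176

Wien's law gives T ∝ 1/λ_max, so T_1/T_2 = λ_2/λ_1 = 295/509 = 0.5796.
Then L ∝ R²T⁴ gives L_1/L_2 = (0.125)² × (0.5796)⁴ = 0.01562 × 0.1128 = 0.001763.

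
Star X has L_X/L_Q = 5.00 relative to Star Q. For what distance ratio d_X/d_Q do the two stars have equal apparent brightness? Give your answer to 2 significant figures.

Equal flux requires L_X/d_X² = L_Q/d_Q², so d_X/d_Q = √(L_X/L_Q)
= √(5.00) = 2.236.

2.2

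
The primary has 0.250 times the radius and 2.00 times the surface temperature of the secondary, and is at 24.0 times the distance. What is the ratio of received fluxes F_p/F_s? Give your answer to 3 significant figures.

L_p/L_s = (R_p/R_s)²(T_p/T_s)⁴ = (0.250)² × (2.00)⁴ = 1.000.
F_p/F_s = (L_p/L_s)/(d_p/d_s)² = 1.000 / (24.0)² = 0.001736.

0.00174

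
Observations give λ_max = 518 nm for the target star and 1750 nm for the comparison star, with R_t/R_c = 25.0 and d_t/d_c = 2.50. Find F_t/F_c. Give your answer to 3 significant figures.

1.30×10^4

Wien's law: T_t/T_c = λ_c/λ_t = 1750/518 = 3.378.
L_t/L_c = (R_t/R_c)²(T_t/T_c)⁴ = (25.0)²(3.378)⁴ = 8.142×10^4.
F_t/F_c = (L_t/L_c)/(d_t/d_c)² = 8.142×10^4/(2.50)² = 1.303×10^4.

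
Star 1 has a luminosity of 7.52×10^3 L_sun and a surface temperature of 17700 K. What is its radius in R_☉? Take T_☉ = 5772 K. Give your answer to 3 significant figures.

9.22 R_☉

R/R_☉ = √(L/L_☉) / (T/T_☉)² = √(7.52×10^3) / (3.067)²
       = 86.72 / 9.404 = 9.222.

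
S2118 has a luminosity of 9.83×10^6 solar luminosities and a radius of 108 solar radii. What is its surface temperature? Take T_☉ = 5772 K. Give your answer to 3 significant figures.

3.11×10^4 K

T/T_☉ = (L/L_☉)^(1/4) / (R/R_☉)^(1/2)
T = 5772 × (9.83×10^6)^(1/4) / √(108) = 5772 × 55.99 / 10.39 = 3.110×10^4 K.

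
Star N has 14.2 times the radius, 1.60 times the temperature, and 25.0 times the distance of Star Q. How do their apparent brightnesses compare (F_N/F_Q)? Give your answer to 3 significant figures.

L_N/L_Q = (R_N/R_Q)²(T_N/T_Q)⁴ = (14.2)² × (1.60)⁴ = 1321.
F_N/F_Q = (L_N/L_Q)/(d_N/d_Q)² = 1321 / (25.0)² = 2.114.

2.11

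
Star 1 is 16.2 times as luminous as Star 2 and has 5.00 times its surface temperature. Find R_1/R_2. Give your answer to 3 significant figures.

L ∝ R²T⁴ gives R ∝ √L / T², so
R_1/R_2 = √(16.2) / (5.00)² = 4.025 / 25.00 = 0.1610.

0.161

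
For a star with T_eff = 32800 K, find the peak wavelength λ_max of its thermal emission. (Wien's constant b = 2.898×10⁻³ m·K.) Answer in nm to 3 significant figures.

88.4 nm

λ_max = b/T = 2.898×10⁻³ / 32800 = 8.84×10^-8 m = 88.35 nm.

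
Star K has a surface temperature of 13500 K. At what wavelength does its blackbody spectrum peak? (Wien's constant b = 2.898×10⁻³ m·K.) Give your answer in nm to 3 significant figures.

215 nm

λ_max = b/T = 2.898×10⁻³ / 13500 = 2.15×10^-7 m = 214.7 nm.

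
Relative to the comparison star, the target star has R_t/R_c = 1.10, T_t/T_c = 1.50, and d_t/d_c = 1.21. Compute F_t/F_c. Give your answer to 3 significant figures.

L_t/L_c = (R_t/R_c)²(T_t/T_c)⁴ = (1.10)² × (1.50)⁴ = 6.126.
F_t/F_c = (L_t/L_c)/(d_t/d_c)² = 6.126 / (1.21)² = 4.184.

4.18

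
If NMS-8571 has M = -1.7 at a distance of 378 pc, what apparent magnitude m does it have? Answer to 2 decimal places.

m = M + 5 log₁₀(d/10 pc) = -1.7 + 5 log₁₀(378/10)
  = -1.7 + 5 × 1.577 = -1.7 + 7.89 = 6.19.

6.19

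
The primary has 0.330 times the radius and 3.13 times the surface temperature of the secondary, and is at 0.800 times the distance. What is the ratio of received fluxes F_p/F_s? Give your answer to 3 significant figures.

16.3

L_p/L_s = (R_p/R_s)²(T_p/T_s)⁴ = (0.330)² × (3.13)⁴ = 10.45.
F_p/F_s = (L_p/L_s)/(d_p/d_s)² = 10.45 / (0.800)² = 16.33.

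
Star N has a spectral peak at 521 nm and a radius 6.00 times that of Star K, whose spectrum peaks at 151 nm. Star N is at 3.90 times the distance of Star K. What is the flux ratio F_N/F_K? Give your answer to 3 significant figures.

0.0167

Wien's law: T_N/T_K = λ_K/λ_N = 151/521 = 0.2898.
L_N/L_K = (R_N/R_K)²(T_N/T_K)⁴ = (6.00)²(0.2898)⁴ = 0.2540.
F_N/F_K = (L_N/L_K)/(d_N/d_K)² = 0.2540/(3.90)² = 0.01670.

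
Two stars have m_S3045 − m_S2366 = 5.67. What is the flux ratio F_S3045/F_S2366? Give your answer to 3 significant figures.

F_S3045/F_S2366 = 10^(−(m_S3045 − m_S2366)/2.5) = 10^(-5.67/2.5) = 10^-2.268 = 0.005395.

0.00540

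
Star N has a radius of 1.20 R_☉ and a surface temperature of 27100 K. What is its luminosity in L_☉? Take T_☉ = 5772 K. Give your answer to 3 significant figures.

700 L_☉

L/L_☉ = (R/R_☉)² (T/T_☉)⁴ = (1.20)² × (27100/5772)⁴
       = 1.440 × (4.695)⁴ = 1.440 × 485.9 = 699.7.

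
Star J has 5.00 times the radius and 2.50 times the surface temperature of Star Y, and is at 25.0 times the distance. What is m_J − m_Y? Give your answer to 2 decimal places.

-0.48

L_J/L_Y = (5.00)²(2.50)⁴ = 976.6.
F_J/F_Y = (L_J/L_Y)/(d_J/d_Y)² = 976.6/625.0 = 1.562.
m_J − m_Y = −2.5 log₁₀(1.562) = -0.48.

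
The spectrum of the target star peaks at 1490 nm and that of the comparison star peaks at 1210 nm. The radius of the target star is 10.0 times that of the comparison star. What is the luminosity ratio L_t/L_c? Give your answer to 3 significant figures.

43.5

Wien's law gives T ∝ 1/λ_max, so T_t/T_c = λ_c/λ_t = 1210/1490 = 0.8121.
Then L ∝ R²T⁴ gives L_t/L_c = (10.0)² × (0.8121)⁴ = 100.0 × 0.4349 = 43.49.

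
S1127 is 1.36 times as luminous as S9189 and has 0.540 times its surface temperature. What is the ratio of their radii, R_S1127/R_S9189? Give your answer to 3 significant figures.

4.00

L ∝ R²T⁴ gives R ∝ √L / T², so
R_S1127/R_S9189 = √(1.36) / (0.540)² = 1.166 / 0.2916 = 3.999.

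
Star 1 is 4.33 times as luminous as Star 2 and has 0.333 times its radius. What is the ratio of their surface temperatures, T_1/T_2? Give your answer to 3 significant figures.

L ∝ R²T⁴ gives T ∝ (L/R²)^(1/4), so
T_1/T_2 = (4.33 / 0.333²)^(1/4) = (39.05)^(1/4) = 2.500.

2.50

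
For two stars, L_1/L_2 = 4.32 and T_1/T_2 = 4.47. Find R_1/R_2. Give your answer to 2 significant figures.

L ∝ R²T⁴ gives R ∝ √L / T², so
R_1/R_2 = √(4.32) / (4.47)² = 2.078 / 19.98 = 0.1040.

0.10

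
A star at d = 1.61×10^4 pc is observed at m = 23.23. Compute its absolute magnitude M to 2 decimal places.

7.20

M = m − 5 log₁₀(d/10 pc) = 23.23 − 5 log₁₀(1.61×10^4/10)
  = 23.23 − 5 × 3.207 = 23.23 − 16.03 = 7.20.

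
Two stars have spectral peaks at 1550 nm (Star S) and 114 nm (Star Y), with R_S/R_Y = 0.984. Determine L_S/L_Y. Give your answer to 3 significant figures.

2.83×10^-5

Wien's law gives T ∝ 1/λ_max, so T_S/T_Y = λ_Y/λ_S = 114/1550 = 0.07355.
Then L ∝ R²T⁴ gives L_S/L_Y = (0.984)² × (0.07355)⁴ = 0.9683 × 2.926×10^-5 = 2.833×10^-5.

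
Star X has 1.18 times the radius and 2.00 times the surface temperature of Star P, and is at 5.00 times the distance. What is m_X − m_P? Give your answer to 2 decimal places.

0.13

L_X/L_P = (1.18)²(2.00)⁴ = 22.28.
F_X/F_P = (L_X/L_P)/(d_X/d_P)² = 22.28/25.00 = 0.8911.
m_X − m_P = −2.5 log₁₀(0.8911) = 0.13.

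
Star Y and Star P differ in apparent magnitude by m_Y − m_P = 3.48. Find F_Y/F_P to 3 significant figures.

0.0406

F_Y/F_P = 10^(−(m_Y − m_P)/2.5) = 10^(-3.48/2.5) = 10^-1.392 = 0.04055.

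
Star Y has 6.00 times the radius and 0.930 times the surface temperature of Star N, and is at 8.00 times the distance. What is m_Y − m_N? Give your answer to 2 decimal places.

L_Y/L_N = (6.00)²(0.930)⁴ = 26.93.
F_Y/F_N = (L_Y/L_N)/(d_Y/d_N)² = 26.93/64.00 = 0.4208.
m_Y − m_N = −2.5 log₁₀(0.4208) = 0.94.

0.94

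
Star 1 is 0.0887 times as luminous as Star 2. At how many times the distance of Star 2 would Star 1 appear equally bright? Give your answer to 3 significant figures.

Equal flux requires L_1/d_1² = L_2/d_2², so d_1/d_2 = √(L_1/L_2)
= √(0.0887) = 0.2978.

0.298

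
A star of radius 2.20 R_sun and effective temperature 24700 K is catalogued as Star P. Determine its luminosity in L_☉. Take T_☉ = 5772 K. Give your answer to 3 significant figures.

L/L_☉ = (R/R_☉)² (T/T_☉)⁴ = (2.20)² × (24700/5772)⁴
       = 4.840 × (4.279)⁴ = 4.840 × 335.3 = 1623.

1.62×10^3 L_☉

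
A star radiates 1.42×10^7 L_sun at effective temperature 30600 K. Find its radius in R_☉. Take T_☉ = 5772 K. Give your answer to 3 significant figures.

134 R_☉

R/R_☉ = √(L/L_☉) / (T/T_☉)² = √(1.42×10^7) / (5.301)²
       = 3768 / 28.11 = 134.1.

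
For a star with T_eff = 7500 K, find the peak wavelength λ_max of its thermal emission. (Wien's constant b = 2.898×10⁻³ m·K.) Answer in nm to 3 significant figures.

λ_max = b/T = 2.898×10⁻³ / 7500 = 3.86×10^-7 m = 386.4 nm.

386 nm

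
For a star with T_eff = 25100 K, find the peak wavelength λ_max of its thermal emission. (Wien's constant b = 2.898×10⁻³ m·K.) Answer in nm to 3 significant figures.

115 nm

λ_max = b/T = 2.898×10⁻³ / 25100 = 1.15×10^-7 m = 115.5 nm.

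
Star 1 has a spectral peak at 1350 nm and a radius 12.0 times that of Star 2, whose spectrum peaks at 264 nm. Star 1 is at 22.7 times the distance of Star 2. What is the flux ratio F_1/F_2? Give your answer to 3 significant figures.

4.09×10^-4

Wien's law: T_1/T_2 = λ_2/λ_1 = 264/1350 = 0.1956.
L_1/L_2 = (R_1/R_2)²(T_1/T_2)⁴ = (12.0)²(0.1956)⁴ = 0.2106.
F_1/F_2 = (L_1/L_2)/(d_1/d_2)² = 0.2106/(22.7)² = 4.087×10^-4.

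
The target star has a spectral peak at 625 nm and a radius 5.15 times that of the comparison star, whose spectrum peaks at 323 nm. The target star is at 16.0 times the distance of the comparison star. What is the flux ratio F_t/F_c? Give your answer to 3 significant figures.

0.00739

Wien's law: T_t/T_c = λ_c/λ_t = 323/625 = 0.5168.
L_t/L_c = (R_t/R_c)²(T_t/T_c)⁴ = (5.15)²(0.5168)⁴ = 1.892.
F_t/F_c = (L_t/L_c)/(d_t/d_c)² = 1.892/(16.0)² = 0.007390.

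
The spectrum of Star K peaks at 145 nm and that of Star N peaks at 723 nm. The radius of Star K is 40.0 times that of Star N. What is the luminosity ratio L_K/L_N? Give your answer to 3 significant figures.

Wien's law gives T ∝ 1/λ_max, so T_K/T_N = λ_N/λ_K = 723/145 = 4.986.
Then L ∝ R²T⁴ gives L_K/L_N = (40.0)² × (4.986)⁴ = 1600 × 618.1 = 9.890×10^5.

9.89×10^5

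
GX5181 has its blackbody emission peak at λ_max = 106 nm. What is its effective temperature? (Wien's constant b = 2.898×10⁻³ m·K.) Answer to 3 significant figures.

T = b/λ_max = 2.898×10⁻³ / (106×10⁻⁹) = 2.734×10^4 K.

2.73×10^4 K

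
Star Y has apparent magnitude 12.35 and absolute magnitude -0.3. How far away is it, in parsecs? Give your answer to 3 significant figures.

3.39×10^3 pc

m − M = 5 log₁₀(d/10 pc)
12.35 − (-0.3) = 12.65 = 5 log₁₀(d/10)
d = 10 × 10^(12.65/5) = 10 × 10^2.530 = 3388 pc.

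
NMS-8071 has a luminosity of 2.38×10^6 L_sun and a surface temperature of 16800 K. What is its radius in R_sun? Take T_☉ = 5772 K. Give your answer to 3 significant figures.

R/R_☉ = √(L/L_☉) / (T/T_☉)² = √(2.38×10^6) / (2.911)²
       = 1543 / 8.472 = 182.1.

182 R_sun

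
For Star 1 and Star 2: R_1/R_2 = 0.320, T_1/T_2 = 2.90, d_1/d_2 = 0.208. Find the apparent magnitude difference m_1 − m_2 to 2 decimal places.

-5.56

L_1/L_2 = (0.320)²(2.90)⁴ = 7.243.
F_1/F_2 = (L_1/L_2)/(d_1/d_2)² = 7.243/0.04326 = 167.4.
m_1 − m_2 = −2.5 log₁₀(167.4) = -5.56.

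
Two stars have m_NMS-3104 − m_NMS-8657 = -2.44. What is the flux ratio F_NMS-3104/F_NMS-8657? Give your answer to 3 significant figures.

9.46

F_NMS-3104/F_NMS-8657 = 10^(−(m_NMS-3104 − m_NMS-8657)/2.5) = 10^(2.44/2.5) = 10^0.976 = 9.462.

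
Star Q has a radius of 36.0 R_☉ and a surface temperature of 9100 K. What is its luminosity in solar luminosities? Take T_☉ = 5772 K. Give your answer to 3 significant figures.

8.01×10^3 solar luminosities

L/L_☉ = (R/R_☉)² (T/T_☉)⁴ = (36.0)² × (9100/5772)⁴
       = 1296 × (1.577)⁴ = 1296 × 6.178 = 8007.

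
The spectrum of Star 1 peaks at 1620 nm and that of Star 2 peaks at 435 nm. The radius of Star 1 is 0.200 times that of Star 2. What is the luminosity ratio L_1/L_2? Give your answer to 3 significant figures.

2.08×10^-4

Wien's law gives T ∝ 1/λ_max, so T_1/T_2 = λ_2/λ_1 = 435/1620 = 0.2685.
Then L ∝ R²T⁴ gives L_1/L_2 = (0.200)² × (0.2685)⁴ = 0.04000 × 0.005199 = 2.079×10^-4.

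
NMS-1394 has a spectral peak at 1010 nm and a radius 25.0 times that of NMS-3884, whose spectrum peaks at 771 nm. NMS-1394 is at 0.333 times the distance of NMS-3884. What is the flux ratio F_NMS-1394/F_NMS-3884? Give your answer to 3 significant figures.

Wien's law: T_NMS-1394/T_NMS-3884 = λ_NMS-3884/λ_NMS-1394 = 771/1010 = 0.7634.
L_NMS-1394/L_NMS-3884 = (R_NMS-1394/R_NMS-3884)²(T_NMS-1394/T_NMS-3884)⁴ = (25.0)²(0.7634)⁴ = 212.2.
F_NMS-1394/F_NMS-3884 = (L_NMS-1394/L_NMS-3884)/(d_NMS-1394/d_NMS-3884)² = 212.2/(0.333)² = 1914.

1.91×10^3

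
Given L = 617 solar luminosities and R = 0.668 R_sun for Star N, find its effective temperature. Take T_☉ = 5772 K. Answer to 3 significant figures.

T/T_☉ = (L/L_☉)^(1/4) / (R/R_☉)^(1/2)
T = 5772 × (617)^(1/4) / √(0.668) = 5772 × 4.984 / 0.8173 = 3.520×10^4 K.

3.52×10^4 K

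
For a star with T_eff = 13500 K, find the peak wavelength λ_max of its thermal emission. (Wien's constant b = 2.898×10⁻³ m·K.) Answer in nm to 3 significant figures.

λ_max = b/T = 2.898×10⁻³ / 13500 = 2.15×10^-7 m = 214.7 nm.

215 nm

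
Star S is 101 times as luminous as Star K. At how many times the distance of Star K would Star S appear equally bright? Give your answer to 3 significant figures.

10.0

Equal flux requires L_S/d_S² = L_K/d_K², so d_S/d_K = √(L_S/L_K)
= √(101) = 10.05.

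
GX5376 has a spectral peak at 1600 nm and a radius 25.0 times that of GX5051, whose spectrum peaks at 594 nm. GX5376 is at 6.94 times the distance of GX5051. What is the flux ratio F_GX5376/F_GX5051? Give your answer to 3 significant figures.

Wien's law: T_GX5376/T_GX5051 = λ_GX5051/λ_GX5376 = 594/1600 = 0.3713.
L_GX5376/L_GX5051 = (R_GX5376/R_GX5051)²(T_GX5376/T_GX5051)⁴ = (25.0)²(0.3713)⁴ = 11.87.
F_GX5376/F_GX5051 = (L_GX5376/L_GX5051)/(d_GX5376/d_GX5051)² = 11.87/(6.94)² = 0.2465.

0.247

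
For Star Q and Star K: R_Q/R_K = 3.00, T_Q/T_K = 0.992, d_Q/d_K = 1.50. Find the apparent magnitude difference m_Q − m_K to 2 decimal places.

-1.47

L_Q/L_K = (3.00)²(0.992)⁴ = 8.715.
F_Q/F_K = (L_Q/L_K)/(d_Q/d_K)² = 8.715/2.250 = 3.874.
m_Q − m_K = −2.5 log₁₀(3.874) = -1.47.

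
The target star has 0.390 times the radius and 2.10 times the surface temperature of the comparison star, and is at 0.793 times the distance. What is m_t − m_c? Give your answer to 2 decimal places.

-1.68

L_t/L_c = (0.390)²(2.10)⁴ = 2.958.
F_t/F_c = (L_t/L_c)/(d_t/d_c)² = 2.958/0.6288 = 4.704.
m_t − m_c = −2.5 log₁₀(4.704) = -1.68.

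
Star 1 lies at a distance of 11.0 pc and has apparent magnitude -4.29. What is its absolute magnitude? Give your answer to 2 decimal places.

-4.50

M = m − 5 log₁₀(d/10 pc) = -4.29 − 5 log₁₀(11.0/10)
  = -4.29 − 5 × 0.041 = -4.29 − 0.21 = -4.50.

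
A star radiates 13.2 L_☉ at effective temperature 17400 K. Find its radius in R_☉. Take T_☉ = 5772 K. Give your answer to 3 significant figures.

R/R_☉ = √(L/L_☉) / (T/T_☉)² = √(13.2) / (3.015)²
       = 3.633 / 9.088 = 0.3998.

0.400 R_☉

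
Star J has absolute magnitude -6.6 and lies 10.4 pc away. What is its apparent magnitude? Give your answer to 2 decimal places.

-6.51

m = M + 5 log₁₀(d/10 pc) = -6.6 + 5 log₁₀(10.4/10)
  = -6.6 + 5 × 0.017 = -6.6 + 0.09 = -6.51.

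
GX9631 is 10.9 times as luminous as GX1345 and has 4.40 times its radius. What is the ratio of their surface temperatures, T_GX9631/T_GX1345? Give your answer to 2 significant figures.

L ∝ R²T⁴ gives T ∝ (L/R²)^(1/4), so
T_GX9631/T_GX1345 = (10.9 / 4.40²)^(1/4) = (0.5630)^(1/4) = 0.8662.

0.87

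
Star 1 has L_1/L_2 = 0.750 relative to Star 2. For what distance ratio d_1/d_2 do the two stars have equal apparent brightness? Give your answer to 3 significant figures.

0.866

Equal flux requires L_1/d_1² = L_2/d_2², so d_1/d_2 = √(L_1/L_2)
= √(0.750) = 0.8660.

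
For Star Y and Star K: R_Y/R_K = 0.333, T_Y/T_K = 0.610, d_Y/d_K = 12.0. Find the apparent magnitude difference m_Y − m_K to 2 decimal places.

L_Y/L_K = (0.333)²(0.610)⁴ = 0.01535.
F_Y/F_K = (L_Y/L_K)/(d_Y/d_K)² = 0.01535/144.0 = 1.066×10^-4.
m_Y − m_K = −2.5 log₁₀(1.066×10^-4) = 9.93.

9.93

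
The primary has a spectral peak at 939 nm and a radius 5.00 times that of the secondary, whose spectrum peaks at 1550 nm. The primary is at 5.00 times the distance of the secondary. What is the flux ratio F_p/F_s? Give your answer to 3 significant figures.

7.42

Wien's law: T_p/T_s = λ_s/λ_p = 1550/939 = 1.651.
L_p/L_s = (R_p/R_s)²(T_p/T_s)⁴ = (5.00)²(1.651)⁴ = 185.6.
F_p/F_s = (L_p/L_s)/(d_p/d_s)² = 185.6/(5.00)² = 7.424.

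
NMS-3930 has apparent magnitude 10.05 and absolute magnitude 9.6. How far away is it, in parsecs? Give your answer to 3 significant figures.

m − M = 5 log₁₀(d/10 pc)
10.05 − (9.6) = 0.45 = 5 log₁₀(d/10)
d = 10 × 10^(0.45/5) = 10 × 10^0.090 = 12.30 pc.

12.3 pc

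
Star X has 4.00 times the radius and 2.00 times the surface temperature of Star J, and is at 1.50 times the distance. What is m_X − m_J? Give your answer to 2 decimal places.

L_X/L_J = (4.00)²(2.00)⁴ = 256.0.
F_X/F_J = (L_X/L_J)/(d_X/d_J)² = 256.0/2.250 = 113.8.
m_X − m_J = −2.5 log₁₀(113.8) = -5.14.

-5.14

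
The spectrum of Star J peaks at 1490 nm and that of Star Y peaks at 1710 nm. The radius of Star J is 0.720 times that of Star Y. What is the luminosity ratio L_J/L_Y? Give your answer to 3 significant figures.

Wien's law gives T ∝ 1/λ_max, so T_J/T_Y = λ_Y/λ_J = 1710/1490 = 1.148.
Then L ∝ R²T⁴ gives L_J/L_Y = (0.720)² × (1.148)⁴ = 0.5184 × 1.735 = 0.8993.

0.899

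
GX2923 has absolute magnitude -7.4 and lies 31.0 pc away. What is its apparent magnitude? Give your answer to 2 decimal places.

m = M + 5 log₁₀(d/10 pc) = -7.4 + 5 log₁₀(31.0/10)
  = -7.4 + 5 × 0.491 = -7.4 + 2.46 = -4.94.

-4.94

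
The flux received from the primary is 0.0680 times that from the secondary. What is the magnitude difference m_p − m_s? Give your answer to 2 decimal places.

2.92

m_p − m_s = −2.5 log₁₀(F_p/F_s) = −2.5 log₁₀(0.0680) = −2.5 × (-1.167) = 2.919.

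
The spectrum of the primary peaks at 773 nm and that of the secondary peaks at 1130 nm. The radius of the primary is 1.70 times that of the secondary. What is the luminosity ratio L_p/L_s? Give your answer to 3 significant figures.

Wien's law gives T ∝ 1/λ_max, so T_p/T_s = λ_s/λ_p = 1130/773 = 1.462.
Then L ∝ R²T⁴ gives L_p/L_s = (1.70)² × (1.462)⁴ = 2.890 × 4.567 = 13.20.

13.2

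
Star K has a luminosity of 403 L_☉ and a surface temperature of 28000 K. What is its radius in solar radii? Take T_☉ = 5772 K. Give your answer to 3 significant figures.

0.853 solar radii

R/R_☉ = √(L/L_☉) / (T/T_☉)² = √(403) / (4.851)²
       = 20.07 / 23.53 = 0.8531.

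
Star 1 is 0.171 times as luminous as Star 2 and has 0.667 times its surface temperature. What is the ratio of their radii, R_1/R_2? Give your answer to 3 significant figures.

L ∝ R²T⁴ gives R ∝ √L / T², so
R_1/R_2 = √(0.171) / (0.667)² = 0.4135 / 0.4449 = 0.9295.

0.929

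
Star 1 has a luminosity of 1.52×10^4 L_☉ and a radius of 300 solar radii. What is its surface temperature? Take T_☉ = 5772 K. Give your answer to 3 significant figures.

3.70×10^3 K

T/T_☉ = (L/L_☉)^(1/4) / (R/R_☉)^(1/2)
T = 5772 × (1.52×10^4)^(1/4) / √(300) = 5772 × 11.10 / 17.32 = 3700 K.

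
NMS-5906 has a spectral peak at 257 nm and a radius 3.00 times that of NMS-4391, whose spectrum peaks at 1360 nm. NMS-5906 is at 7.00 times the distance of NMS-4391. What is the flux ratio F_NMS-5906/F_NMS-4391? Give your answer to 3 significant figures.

144

Wien's law: T_NMS-5906/T_NMS-4391 = λ_NMS-4391/λ_NMS-5906 = 1360/257 = 5.292.
L_NMS-5906/L_NMS-4391 = (R_NMS-5906/R_NMS-4391)²(T_NMS-5906/T_NMS-4391)⁴ = (3.00)²(5.292)⁴ = 7058.
F_NMS-5906/F_NMS-4391 = (L_NMS-5906/L_NMS-4391)/(d_NMS-5906/d_NMS-4391)² = 7058/(7.00)² = 144.0.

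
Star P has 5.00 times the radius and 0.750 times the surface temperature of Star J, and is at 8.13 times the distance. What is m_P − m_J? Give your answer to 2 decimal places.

2.30

L_P/L_J = (5.00)²(0.750)⁴ = 7.910.
F_P/F_J = (L_P/L_J)/(d_P/d_J)² = 7.910/66.10 = 0.1197.
m_P − m_J = −2.5 log₁₀(0.1197) = 2.30.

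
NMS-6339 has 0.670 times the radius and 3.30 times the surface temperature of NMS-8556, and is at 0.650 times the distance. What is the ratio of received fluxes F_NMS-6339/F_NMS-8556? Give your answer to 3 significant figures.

126

L_NMS-6339/L_NMS-8556 = (R_NMS-6339/R_NMS-8556)²(T_NMS-6339/T_NMS-8556)⁴ = (0.670)² × (3.30)⁴ = 53.24.
F_NMS-6339/F_NMS-8556 = (L_NMS-6339/L_NMS-8556)/(d_NMS-6339/d_NMS-8556)² = 53.24 / (0.650)² = 126.0.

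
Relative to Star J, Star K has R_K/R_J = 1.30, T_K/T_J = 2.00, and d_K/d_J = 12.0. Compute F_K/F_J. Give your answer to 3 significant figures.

L_K/L_J = (R_K/R_J)²(T_K/T_J)⁴ = (1.30)² × (2.00)⁴ = 27.04.
F_K/F_J = (L_K/L_J)/(d_K/d_J)² = 27.04 / (12.0)² = 0.1878.

0.188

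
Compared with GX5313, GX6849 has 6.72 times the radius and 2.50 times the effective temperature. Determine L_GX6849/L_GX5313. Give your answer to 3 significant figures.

From the Stefan–Boltzmann law, L ∝ R²T⁴, so
L_GX6849/L_GX5313 = (R_GX6849/R_GX5313)² (T_GX6849/T_GX5313)⁴ = (6.72)² × (2.50)⁴ = 45.16 × 39.06 = 1764.

1.76×10^3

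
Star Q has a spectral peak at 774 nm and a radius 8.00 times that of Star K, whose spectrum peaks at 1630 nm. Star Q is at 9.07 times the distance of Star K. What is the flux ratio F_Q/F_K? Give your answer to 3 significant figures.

15.3

Wien's law: T_Q/T_K = λ_K/λ_Q = 1630/774 = 2.106.
L_Q/L_K = (R_Q/R_K)²(T_Q/T_K)⁴ = (8.00)²(2.106)⁴ = 1259.
F_Q/F_K = (L_Q/L_K)/(d_Q/d_K)² = 1259/(9.07)² = 15.30.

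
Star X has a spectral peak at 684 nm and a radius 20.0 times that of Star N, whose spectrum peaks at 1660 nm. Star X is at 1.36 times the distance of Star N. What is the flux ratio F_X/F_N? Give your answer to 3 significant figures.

7.50×10^3

Wien's law: T_X/T_N = λ_N/λ_X = 1660/684 = 2.427.
L_X/L_N = (R_X/R_N)²(T_X/T_N)⁴ = (20.0)²(2.427)⁴ = 1.388×10^4.
F_X/F_N = (L_X/L_N)/(d_X/d_N)² = 1.388×10^4/(1.36)² = 7502.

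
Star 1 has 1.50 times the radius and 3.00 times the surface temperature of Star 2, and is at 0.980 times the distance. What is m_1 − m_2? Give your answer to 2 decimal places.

L_1/L_2 = (1.50)²(3.00)⁴ = 182.2.
F_1/F_2 = (L_1/L_2)/(d_1/d_2)² = 182.2/0.9604 = 189.8.
m_1 − m_2 = −2.5 log₁₀(189.8) = -5.70.

-5.70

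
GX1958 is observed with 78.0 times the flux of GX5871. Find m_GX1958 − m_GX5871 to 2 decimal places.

-4.73

m_GX1958 − m_GX5871 = −2.5 log₁₀(F_GX1958/F_GX5871) = −2.5 log₁₀(78.0) = −2.5 × (1.892) = -4.730.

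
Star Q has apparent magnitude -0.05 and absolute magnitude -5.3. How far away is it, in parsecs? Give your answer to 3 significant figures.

112 pc

m − M = 5 log₁₀(d/10 pc)
-0.05 − (-5.3) = 5.25 = 5 log₁₀(d/10)
d = 10 × 10^(5.25/5) = 10 × 10^1.050 = 112.2 pc.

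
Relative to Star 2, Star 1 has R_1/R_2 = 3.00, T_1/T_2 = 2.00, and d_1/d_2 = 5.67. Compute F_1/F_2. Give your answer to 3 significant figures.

4.48

L_1/L_2 = (R_1/R_2)²(T_1/T_2)⁴ = (3.00)² × (2.00)⁴ = 144.0.
F_1/F_2 = (L_1/L_2)/(d_1/d_2)² = 144.0 / (5.67)² = 4.479.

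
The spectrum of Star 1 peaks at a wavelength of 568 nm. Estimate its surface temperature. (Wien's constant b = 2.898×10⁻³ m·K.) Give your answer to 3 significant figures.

T = b/λ_max = 2.898×10⁻³ / (568×10⁻⁹) = 5102 K.

5.10×10^3 K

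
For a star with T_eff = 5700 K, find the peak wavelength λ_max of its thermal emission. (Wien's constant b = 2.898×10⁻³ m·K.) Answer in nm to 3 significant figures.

λ_max = b/T = 2.898×10⁻³ / 5700 = 5.08×10^-7 m = 508.4 nm.

508 nm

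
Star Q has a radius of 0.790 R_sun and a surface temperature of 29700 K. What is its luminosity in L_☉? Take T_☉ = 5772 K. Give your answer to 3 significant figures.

L/L_☉ = (R/R_☉)² (T/T_☉)⁴ = (0.790)² × (29700/5772)⁴
       = 0.6241 × (5.146)⁴ = 0.6241 × 701.0 = 437.5.

437 L_☉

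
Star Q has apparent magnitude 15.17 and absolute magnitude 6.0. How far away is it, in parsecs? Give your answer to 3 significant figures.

m − M = 5 log₁₀(d/10 pc)
15.17 − (6.0) = 9.17 = 5 log₁₀(d/10)
d = 10 × 10^(9.17/5) = 10 × 10^1.834 = 682.3 pc.

682 pc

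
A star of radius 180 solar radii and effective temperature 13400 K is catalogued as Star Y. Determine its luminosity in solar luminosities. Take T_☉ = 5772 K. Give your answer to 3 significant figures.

9.41×10^5 solar luminosities

L/L_☉ = (R/R_☉)² (T/T_☉)⁴ = (180)² × (13400/5772)⁴
       = 3.240×10^4 × (2.322)⁴ = 3.240×10^4 × 29.05 = 9.412×10^5.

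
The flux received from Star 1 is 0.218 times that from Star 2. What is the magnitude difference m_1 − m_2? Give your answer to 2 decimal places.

m_1 − m_2 = −2.5 log₁₀(F_1/F_2) = −2.5 log₁₀(0.218) = −2.5 × (-0.662) = 1.654.

1.65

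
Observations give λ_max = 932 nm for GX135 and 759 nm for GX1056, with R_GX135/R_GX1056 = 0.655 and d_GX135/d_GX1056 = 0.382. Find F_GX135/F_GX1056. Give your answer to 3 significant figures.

1.29

Wien's law: T_GX135/T_GX1056 = λ_GX1056/λ_GX135 = 759/932 = 0.8144.
L_GX135/L_GX1056 = (R_GX135/R_GX1056)²(T_GX135/T_GX1056)⁴ = (0.655)²(0.8144)⁴ = 0.1887.
F_GX135/F_GX1056 = (L_GX135/L_GX1056)/(d_GX135/d_GX1056)² = 0.1887/(0.382)² = 1.293.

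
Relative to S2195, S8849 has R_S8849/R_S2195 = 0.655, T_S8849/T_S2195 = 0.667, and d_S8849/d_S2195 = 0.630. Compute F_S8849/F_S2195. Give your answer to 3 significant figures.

0.214

L_S8849/L_S2195 = (R_S8849/R_S2195)²(T_S8849/T_S2195)⁴ = (0.655)² × (0.667)⁴ = 0.08492.
F_S8849/F_S2195 = (L_S8849/L_S2195)/(d_S8849/d_S2195)² = 0.08492 / (0.630)² = 0.2139.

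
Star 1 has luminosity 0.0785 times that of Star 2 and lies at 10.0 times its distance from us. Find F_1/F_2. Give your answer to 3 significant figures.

7.85×10^-4

F = L/(4πd²), so F_1/F_2 = (L_1/L_2) / (d_1/d_2)²
= 0.0785 / (10.0)² = 0.0785 / 100.0 = 7.850×10^-4.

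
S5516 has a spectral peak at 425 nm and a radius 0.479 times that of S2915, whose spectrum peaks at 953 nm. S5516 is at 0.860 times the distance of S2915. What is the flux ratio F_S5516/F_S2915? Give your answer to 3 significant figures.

Wien's law: T_S5516/T_S2915 = λ_S2915/λ_S5516 = 953/425 = 2.242.
L_S5516/L_S2915 = (R_S5516/R_S2915)²(T_S5516/T_S2915)⁴ = (0.479)²(2.242)⁴ = 5.801.
F_S5516/F_S2915 = (L_S5516/L_S2915)/(d_S5516/d_S2915)² = 5.801/(0.860)² = 7.843.

7.84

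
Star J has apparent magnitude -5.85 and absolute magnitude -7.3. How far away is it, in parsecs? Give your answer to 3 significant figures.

19.5 pc

m − M = 5 log₁₀(d/10 pc)
-5.85 − (-7.3) = 1.45 = 5 log₁₀(d/10)
d = 10 × 10^(1.45/5) = 10 × 10^0.290 = 19.50 pc.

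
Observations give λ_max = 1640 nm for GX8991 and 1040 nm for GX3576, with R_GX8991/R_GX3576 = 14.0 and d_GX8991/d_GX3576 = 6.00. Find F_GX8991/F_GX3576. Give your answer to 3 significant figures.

0.880

Wien's law: T_GX8991/T_GX3576 = λ_GX3576/λ_GX8991 = 1040/1640 = 0.6341.
L_GX8991/L_GX3576 = (R_GX8991/R_GX3576)²(T_GX8991/T_GX3576)⁴ = (14.0)²(0.6341)⁴ = 31.70.
F_GX8991/F_GX3576 = (L_GX8991/L_GX3576)/(d_GX8991/d_GX3576)² = 31.70/(6.00)² = 0.8805.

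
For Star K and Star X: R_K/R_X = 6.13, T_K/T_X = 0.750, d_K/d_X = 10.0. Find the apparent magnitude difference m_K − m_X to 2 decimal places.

L_K/L_X = (6.13)²(0.750)⁴ = 11.89.
F_K/F_X = (L_K/L_X)/(d_K/d_X)² = 11.89/100.0 = 0.1189.
m_K − m_X = −2.5 log₁₀(0.1189) = 2.31.

2.31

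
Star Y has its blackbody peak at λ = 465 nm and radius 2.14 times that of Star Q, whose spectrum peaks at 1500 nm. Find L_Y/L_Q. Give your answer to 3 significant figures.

496

Wien's law gives T ∝ 1/λ_max, so T_Y/T_Q = λ_Q/λ_Y = 1500/465 = 3.226.
Then L ∝ R²T⁴ gives L_Y/L_Q = (2.14)² × (3.226)⁴ = 4.580 × 108.3 = 495.9.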